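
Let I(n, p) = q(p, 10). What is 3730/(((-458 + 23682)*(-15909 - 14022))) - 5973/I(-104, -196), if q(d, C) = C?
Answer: -1037984281903/1737793860 ≈ -597.30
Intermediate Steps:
I(n, p) = 10
3730/(((-458 + 23682)*(-15909 - 14022))) - 5973/I(-104, -196) = 3730/(((-458 + 23682)*(-15909 - 14022))) - 5973/10 = 3730/((23224*(-29931))) - 5973*⅒ = 3730/(-695117544) - 5973/10 = 3730*(-1/695117544) - 5973/10 = -1865/347558772 - 5973/10 = -1037984281903/1737793860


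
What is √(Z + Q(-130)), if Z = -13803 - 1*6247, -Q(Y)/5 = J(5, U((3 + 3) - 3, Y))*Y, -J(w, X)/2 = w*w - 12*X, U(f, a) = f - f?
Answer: 5*I*√2102 ≈ 229.24*I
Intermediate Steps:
U(f, a) = 0
J(w, X) = -2*w² + 24*X (J(w, X) = -2*(w*w - 12*X) = -2*(w² - 12*X) = -2*w² + 24*X)
Q(Y) = 250*Y (Q(Y) = -5*(-2*5² + 24*0)*Y = -5*(-2*25 + 0)*Y = -5*(-50 + 0)*Y = -(-250)*Y = 250*Y)
Z = -20050 (Z = -13803 - 6247 = -20050)
√(Z + Q(-130)) = √(-20050 + 250*(-130)) = √(-20050 - 32500) = √(-52550) = 5*I*√2102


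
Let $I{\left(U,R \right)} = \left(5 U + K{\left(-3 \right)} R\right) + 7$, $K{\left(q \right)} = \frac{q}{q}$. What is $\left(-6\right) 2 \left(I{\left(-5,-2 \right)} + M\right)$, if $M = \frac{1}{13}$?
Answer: $\frac{3108}{13} \approx 239.08$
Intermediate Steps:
$K{\left(q \right)} = 1$
$I{\left(U,R \right)} = 7 + R + 5 U$ ($I{\left(U,R \right)} = \left(5 U + 1 R\right) + 7 = \left(5 U + R\right) + 7 = \left(R + 5 U\right) + 7 = 7 + R + 5 U$)
$M = \frac{1}{13} \approx 0.076923$
$\left(-6\right) 2 \left(I{\left(-5,-2 \right)} + M\right) = \left(-6\right) 2 \left(\left(7 - 2 + 5 \left(-5\right)\right) + \frac{1}{13}\right) = - 12 \left(\left(7 - 2 - 25\right) + \frac{1}{13}\right) = - 12 \left(-20 + \frac{1}{13}\right) = \left(-12\right) \left(- \frac{259}{13}\right) = \frac{3108}{13}$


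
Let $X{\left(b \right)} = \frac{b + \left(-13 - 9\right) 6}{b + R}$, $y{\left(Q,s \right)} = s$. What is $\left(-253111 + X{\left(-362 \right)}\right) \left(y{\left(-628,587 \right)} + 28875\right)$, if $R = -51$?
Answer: $- \frac{3079790990238}{413} \approx -7.4571 \cdot 10^{9}$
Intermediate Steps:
$X{\left(b \right)} = \frac{-132 + b}{-51 + b}$ ($X{\left(b \right)} = \frac{b + \left(-13 - 9\right) 6}{b - 51} = \frac{b - 132}{-51 + b} = \frac{-132 + b}{-51 + b}$)
$\left(-253111 + X{\left(-362 \right)}\right) \left(y{\left(-628,587 \right)} + 28875\right) = \left(-253111 + \frac{-132 - 362}{-51 - 362}\right) \left(587 + 28875\right) = \left(-253111 + \frac{1}{-413} \left(-494\right)\right) 29462 = \left(-253111 - - \frac{494}{413}\right) 29462 = \left(-253111 + \frac{494}{413}\right) 29462 = \left(- \frac{104534349}{413}\right) 29462 = - \frac{3079790990238}{413}$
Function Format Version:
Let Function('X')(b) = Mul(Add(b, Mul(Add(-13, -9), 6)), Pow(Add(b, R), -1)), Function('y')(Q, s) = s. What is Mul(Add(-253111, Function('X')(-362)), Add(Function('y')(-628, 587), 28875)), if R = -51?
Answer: Rational(-3079790990238, 413) ≈ -7.4571e+9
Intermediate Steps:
Function('X')(b) = Mul(Pow(Add(-51, b), -1), Add(-132, b)) (Function('X')(b) = Mul(Add(b, Mul(Add(-13, -9), 6)), Pow(Add(b, -51), -1)) = Mul(Add(b, Mul(-22, 6)), Pow(Add(-51, b), -1)) = Mul(Add(b, -132), Pow(Add(-51, b), -1)) = Mul(Add(-132, b), Pow(Add(-51, b), -1)) = Mul(Pow(Add(-51, b), -1), Add(-132, b)))
Mul(Add(-253111, Function('X')(-362)), Add(Function('y')(-628, 587), 28875)) = Mul(Add(-253111, Mul(Pow(Add(-51, -362), -1), Add(-132, -362))), Add(587, 28875)) = Mul(Add(-253111, Mul(Pow(-413, -1), -494)), 29462) = Mul(Add(-253111, Mul(Rational(-1, 413), -494)), 29462) = Mul(Add(-253111, Rational(494, 413)), 29462) = Mul(Rational(-104534349, 413), 29462) = Rational(-3079790990238, 413)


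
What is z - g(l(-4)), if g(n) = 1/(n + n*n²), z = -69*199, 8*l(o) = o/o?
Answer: -893027/65 ≈ -13739.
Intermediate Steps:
l(o) = ⅛ (l(o) = (o/o)/8 = (⅛)*1 = ⅛)
z = -13731
g(n) = 1/(n + n³)
z - g(l(-4)) = -13731 - 1/(⅛ + (⅛)³) = -13731 - 1/(⅛ + 1/512) = -13731 - 1/65/512 = -13731 - 1*512/65 = -13731 - 512/65 = -893027/65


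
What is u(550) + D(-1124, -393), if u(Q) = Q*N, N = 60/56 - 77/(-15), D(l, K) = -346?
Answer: 64399/21 ≈ 3066.6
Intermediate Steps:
N = 1303/210 (N = 60*(1/56) - 77*(-1/15) = 15/14 + 77/15 = 1303/210 ≈ 6.2048)
u(Q) = 1303*Q/210 (u(Q) = Q*(1303/210) = 1303*Q/210)
u(550) + D(-1124, -393) = (1303/210)*550 - 346 = 71665/21 - 346 = 64399/21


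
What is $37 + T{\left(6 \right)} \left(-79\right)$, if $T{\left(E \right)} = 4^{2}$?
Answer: $-1227$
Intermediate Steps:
$T{\left(E \right)} = 16$
$37 + T{\left(6 \right)} \left(-79\right) = 37 + 16 \left(-79\right) = 37 - 1264 = -1227$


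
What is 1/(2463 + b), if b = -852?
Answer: 1/1611 ≈ 0.00062073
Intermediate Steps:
1/(2463 + b) = 1/(2463 - 852) = 1/1611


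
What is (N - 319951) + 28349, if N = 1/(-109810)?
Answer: -32020815621/109810 ≈ -2.9160e+5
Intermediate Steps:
N = -1/109810 ≈ -9.1066e-6
(N - 319951) + 28349 = (-1/109810 - 319951) + 28349 = -35133819311/109810 + 28349 = -32020815621/109810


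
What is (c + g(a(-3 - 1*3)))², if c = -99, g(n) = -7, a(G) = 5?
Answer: 11236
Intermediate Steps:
(c + g(a(-3 - 1*3)))² = (-99 - 7)² = (-106)² = 11236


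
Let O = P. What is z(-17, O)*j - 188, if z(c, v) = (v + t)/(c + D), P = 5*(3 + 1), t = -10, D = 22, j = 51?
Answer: -86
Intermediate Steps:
P = 20 (P = 5*4 = 20)
O = 20
z(c, v) = (-10 + v)/(22 + c) (z(c, v) = (v - 10)/(c + 22) = (-10 + v)/(22 + c))
z(-17, O)*j - 188 = ((-10 + 20)/(22 - 17))*51 - 188 = (10/5)*51 - 188 = ((⅕)*10)*51 - 188 = 2*51 - 188 = 102 - 188 = -86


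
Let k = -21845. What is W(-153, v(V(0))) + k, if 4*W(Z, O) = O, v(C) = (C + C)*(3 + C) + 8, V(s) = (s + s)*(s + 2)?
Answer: -21843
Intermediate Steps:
V(s) = 2*s*(2 + s) (V(s) = (2*s)*(2 + s) = 2*s*(2 + s))
v(C) = 8 + 2*C*(3 + C) (v(C) = (2*C)*(3 + C) + 8 = 2*C*(3 + C) + 8 = 8 + 2*C*(3 + C))
W(Z, O) = O/4
W(-153, v(V(0))) + k = (8 + 2*(2*0*(2 + 0))² + 6*(2*0*(2 + 0)))/4 - 21845 = (8 + 2*(2*0*2)² + 6*(2*0*2))/4 - 21845 = (8 + 2*0² + 6*0)/4 - 21845 = (8 + 2*0 + 0)/4 - 21845 = (8 + 0 + 0)/4 - 21845 = (¼)*8 - 21845 = 2 - 21845 = -21843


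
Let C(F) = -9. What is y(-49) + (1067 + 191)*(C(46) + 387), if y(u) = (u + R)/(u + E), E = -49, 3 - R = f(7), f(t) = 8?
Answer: 23300703/49 ≈ 4.7552e+5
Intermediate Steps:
R = -5 (R = 3 - 1*8 = 3 - 8 = -5)
y(u) = (-5 + u)/(-49 + u) (y(u) = (u - 5)/(u - 49) = (-5 + u)/(-49 + u))
y(-49) + (1067 + 191)*(C(46) + 387) = (-5 - 49)/(-49 - 49) + (1067 + 191)*(-9 + 387) = -54/(-98) + 1258*378 = -1/98*(-54) + 475524 = 27/49 + 475524 = 23300703/49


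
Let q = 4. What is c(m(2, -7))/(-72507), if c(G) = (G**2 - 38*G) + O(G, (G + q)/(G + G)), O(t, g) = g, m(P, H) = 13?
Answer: 2811/628394 ≈ 0.0044733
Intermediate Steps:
c(G) = G**2 - 38*G + (4 + G)/(2*G) (c(G) = (G**2 - 38*G) + (G + 4)/(G + G) = (G**2 - 38*G) + (4 + G)/((2*G)) = (G**2 - 38*G) + (4 + G)*(1/(2*G)) = (G**2 - 38*G) + (4 + G)/(2*G) = G**2 - 38*G + (4 + G)/(2*G))
c(m(2, -7))/(-72507) = (1/2 + 13**2 - 38*13 + 2/13)/(-72507) = (1/2 + 169 - 494 + 2*(1/13))*(-1/72507) = (1/2 + 169 - 494 + 2/13)*(-1/72507) = -8433/26*(-1/72507) = 2811/628394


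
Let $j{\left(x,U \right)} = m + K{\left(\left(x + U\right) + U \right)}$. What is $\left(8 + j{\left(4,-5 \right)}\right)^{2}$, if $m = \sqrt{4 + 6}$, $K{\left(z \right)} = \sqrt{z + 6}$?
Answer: $\left(8 + \sqrt{10}\right)^{2} \approx 124.6$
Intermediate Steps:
$K{\left(z \right)} = \sqrt{6 + z}$
$m = \sqrt{10} \approx 3.1623$
$j{\left(x,U \right)} = \sqrt{10} + \sqrt{6 + x + 2 U}$ ($j{\left(x,U \right)} = \sqrt{10} + \sqrt{6 + \left(\left(x + U\right) + U\right)} = \sqrt{10} + \sqrt{6 + \left(\left(U + x\right) + U\right)} = \sqrt{10} + \sqrt{6 + \left(x + 2 U\right)} = \sqrt{10} + \sqrt{6 + x + 2 U}$)
$\left(8 + j{\left(4,-5 \right)}\right)^{2} = \left(8 + \left(\sqrt{10} + \sqrt{6 + 4 + 2 \left(-5\right)}\right)\right)^{2} = \left(8 + \left(\sqrt{10} + \sqrt{6 + 4 - 10}\right)\right)^{2} = \left(8 + \left(\sqrt{10} + \sqrt{0}\right)\right)^{2} = \left(8 + \left(\sqrt{10} + 0\right)\right)^{2} = \left(8 + \sqrt{10}\right)^{2}$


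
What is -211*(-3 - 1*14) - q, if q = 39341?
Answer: -35754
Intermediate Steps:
-211*(-3 - 1*14) - q = -211*(-3 - 1*14) - 1*39341 = -211*(-3 - 14) - 39341 = -211*(-17) - 39341 = 3587 - 39341 = -35754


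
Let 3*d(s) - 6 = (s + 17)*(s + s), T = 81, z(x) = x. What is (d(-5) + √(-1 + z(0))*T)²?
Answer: (38 - 81*I)² ≈ -5117.0 - 6156.0*I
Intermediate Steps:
d(s) = 2 + 2*s*(17 + s)/3 (d(s) = 2 + ((s + 17)*(s + s))/3 = 2 + ((17 + s)*(2*s))/3 = 2 + (2*s*(17 + s))/3 = 2 + 2*s*(17 + s)/3)
(d(-5) + √(-1 + z(0))*T)² = ((2 + (⅔)*(-5)² + (34/3)*(-5)) + √(-1 + 0)*81)² = ((2 + (⅔)*25 - 170/3) + √(-1)*81)² = ((2 + 50/3 - 170/3) + I*81)² = (-38 + 81*I)²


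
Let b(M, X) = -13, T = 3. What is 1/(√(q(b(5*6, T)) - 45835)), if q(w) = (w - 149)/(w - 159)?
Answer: -I*√338988694/3941729 ≈ -0.004671*I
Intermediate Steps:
q(w) = (-149 + w)/(-159 + w)
1/(√(q(b(5*6, T)) - 45835)) = 1/(√((-149 - 13)/(-159 - 13) - 45835)) = 1/(√(-162/(-172) - 45835)) = 1/(√(-1/172*(-162) - 45835)) = 1/(√(81/86 - 45835)) = 1/(√(-3941729/86)) = 1/(I*√338988694/86) = -I*√338988694/3941729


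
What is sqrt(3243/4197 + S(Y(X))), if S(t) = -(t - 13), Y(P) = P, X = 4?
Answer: 2*sqrt(4781782)/1399 ≈ 3.1261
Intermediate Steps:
S(t) = 13 - t (S(t) = -(-13 + t) = 13 - t)
sqrt(3243/4197 + S(Y(X))) = sqrt(3243/4197 + (13 - 1*4)) = sqrt(3243*(1/4197) + (13 - 4)) = sqrt(1081/1399 + 9) = sqrt(13672/1399) = 2*sqrt(4781782)/1399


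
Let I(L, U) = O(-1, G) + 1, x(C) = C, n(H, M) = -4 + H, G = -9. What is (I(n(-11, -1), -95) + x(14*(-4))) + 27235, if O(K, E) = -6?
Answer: 27174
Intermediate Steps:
I(L, U) = -5 (I(L, U) = -6 + 1 = -5)
(I(n(-11, -1), -95) + x(14*(-4))) + 27235 = (-5 + 14*(-4)) + 27235 = (-5 - 56) + 27235 = -61 + 27235 = 27174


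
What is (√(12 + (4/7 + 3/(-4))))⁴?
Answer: 109561/784 ≈ 139.75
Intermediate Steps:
(√(12 + (4/7 + 3/(-4))))⁴ = (√(12 + (4*(⅐) + 3*(-¼))))⁴ = (√(12 + (4/7 - ¾)))⁴ = (√(12 - 5/28))⁴ = (√(331/28))⁴ = (√2317/14)⁴ = 109561/784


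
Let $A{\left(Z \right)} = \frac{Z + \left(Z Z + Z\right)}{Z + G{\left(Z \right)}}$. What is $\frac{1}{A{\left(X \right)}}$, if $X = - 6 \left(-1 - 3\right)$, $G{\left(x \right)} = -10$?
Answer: $\frac{7}{312} \approx 0.022436$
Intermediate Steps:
$X = 24$ ($X = \left(-6\right) \left(-4\right) = 24$)
$A{\left(Z \right)} = \frac{Z^{2} + 2 Z}{-10 + Z}$ ($A{\left(Z \right)} = \frac{Z + \left(Z Z + Z\right)}{Z - 10} = \frac{Z + \left(Z^{2} + Z\right)}{-10 + Z} = \frac{Z + \left(Z + Z^{2}\right)}{-10 + Z} = \frac{Z^{2} + 2 Z}{-10 + Z}$)
$\frac{1}{A{\left(X \right)}} = \frac{1}{24 \frac{1}{-10 + 24} \left(2 + 24\right)} = \frac{1}{24 \cdot \frac{1}{14} \cdot 26} = \frac{1}{\frac{312}{7}} = \frac{7}{312}$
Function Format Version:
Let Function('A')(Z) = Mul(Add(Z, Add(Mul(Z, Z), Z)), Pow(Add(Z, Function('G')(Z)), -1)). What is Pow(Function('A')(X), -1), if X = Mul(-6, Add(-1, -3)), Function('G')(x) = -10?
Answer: Rational(7, 312) ≈ 0.022436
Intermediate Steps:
X = 24 (X = Mul(-6, -4) = 24)
Function('A')(Z) = Mul(Pow(Add(-10, Z), -1), Add(Pow(Z, 2), Mul(2, Z))) (Function('A')(Z) = Mul(Add(Z, Add(Mul(Z, Z), Z)), Pow(Add(Z, -10), -1)) = Mul(Add(Z, Add(Pow(Z, 2), Z)), Pow(Add(-10, Z), -1)) = Mul(Add(Z, Add(Z, Pow(Z, 2))), Pow(Add(-10, Z), -1)) = Mul(Add(Pow(Z, 2), Mul(2, Z)), Pow(Add(-10, Z), -1)) = Mul(Pow(Add(-10, Z), -1), Add(Pow(Z, 2), Mul(2, Z))))
Pow(Function('A')(X), -1) = Pow(Mul(24, Pow(Add(-10, 24), -1), Add(2, 24)), -1) = Pow(Mul(24, Pow(14, -1), 26), -1) = Pow(Mul(24, Rational(1, 14), 26), -1) = Pow(Rational(312, 7), -1) = Rational(7, 312)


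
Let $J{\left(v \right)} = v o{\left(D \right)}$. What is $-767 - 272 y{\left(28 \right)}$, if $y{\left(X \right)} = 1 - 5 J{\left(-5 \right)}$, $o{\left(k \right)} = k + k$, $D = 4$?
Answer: $-55439$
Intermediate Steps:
$o{\left(k \right)} = 2 k$
$J{\left(v \right)} = 8 v$ ($J{\left(v \right)} = v 2 \cdot 4 = v 8 = 8 v$)
$y{\left(X \right)} = 201$ ($y{\left(X \right)} = 1 - 5 \cdot 8 \left(-5\right) = 1 - -200 = 1 + 200 = 201$)
$-767 - 272 y{\left(28 \right)} = -767 - 54672 = -55439$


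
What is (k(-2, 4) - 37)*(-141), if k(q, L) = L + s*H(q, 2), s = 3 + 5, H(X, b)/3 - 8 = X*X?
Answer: -35955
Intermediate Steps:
H(X, b) = 24 + 3*X² (H(X, b) = 24 + 3*(X*X) = 24 + 3*X²)
s = 8
k(q, L) = 192 + L + 24*q² (k(q, L) = L + 8*(24 + 3*q²) = L + (192 + 24*q²) = 192 + L + 24*q²)
(k(-2, 4) - 37)*(-141) = ((192 + 4 + 24*(-2)²) - 37)*(-141) = ((192 + 4 + 24*4) - 37)*(-141) = ((192 + 4 + 96) - 37)*(-141) = (292 - 37)*(-141) = 255*(-141) = -35955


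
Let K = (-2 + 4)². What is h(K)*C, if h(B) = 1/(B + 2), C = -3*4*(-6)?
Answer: 12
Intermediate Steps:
K = 4 (K = 2² = 4)
C = 72 (C = -12*(-6) = 72)
h(B) = 1/(2 + B)
h(K)*C = 72/(2 + 4) = 72/6 = (⅙)*72 = 12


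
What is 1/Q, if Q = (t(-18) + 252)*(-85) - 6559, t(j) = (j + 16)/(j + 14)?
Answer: -2/56043 ≈ -3.5687e-5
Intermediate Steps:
t(j) = (16 + j)/(14 + j)
Q = -56043/2 (Q = ((16 - 18)/(14 - 18) + 252)*(-85) - 6559 = (-2/(-4) + 252)*(-85) - 6559 = (-1/4*(-2) + 252)*(-85) - 6559 = (1/2 + 252)*(-85) - 6559 = (505/2)*(-85) - 6559 = -42925/2 - 6559 = -56043/2 ≈ -28022.)
1/Q = 1/(-56043/2) = -2/56043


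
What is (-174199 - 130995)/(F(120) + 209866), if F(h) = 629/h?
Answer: -36623280/25184549 ≈ -1.4542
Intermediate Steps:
(-174199 - 130995)/(F(120) + 209866) = (-174199 - 130995)/(629/120 + 209866) = -305194/(629*(1/120) + 209866) = -305194/(629/120 + 209866) = -305194/25184549/120 = -305194*120/25184549 = -36623280/25184549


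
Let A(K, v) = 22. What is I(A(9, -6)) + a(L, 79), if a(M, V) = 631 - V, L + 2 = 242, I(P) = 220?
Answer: 772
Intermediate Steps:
L = 240 (L = -2 + 242 = 240)
I(A(9, -6)) + a(L, 79) = 220 + (631 - 1*79) = 220 + (631 - 79) = 220 + 552 = 772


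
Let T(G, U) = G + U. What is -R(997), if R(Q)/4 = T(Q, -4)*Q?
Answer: -3960084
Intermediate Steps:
R(Q) = 4*Q*(-4 + Q) (R(Q) = 4*((Q - 4)*Q) = 4*((-4 + Q)*Q) = 4*(Q*(-4 + Q)) = 4*Q*(-4 + Q))
-R(997) = -4*997*(-4 + 997) = -4*997*993 = -1*3960084 = -3960084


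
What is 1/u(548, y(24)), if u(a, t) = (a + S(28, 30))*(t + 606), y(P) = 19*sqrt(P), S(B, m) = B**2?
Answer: 101/79602984 - 19*sqrt(6)/238808952 ≈ 1.0739e-6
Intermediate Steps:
u(a, t) = (606 + t)*(784 + a) (u(a, t) = (a + 28**2)*(t + 606) = (a + 784)*(606 + t) = (784 + a)*(606 + t) = (606 + t)*(784 + a))
1/u(548, y(24)) = 1/(475104 + 606*548 + 784*(19*sqrt(24)) + 548*(19*sqrt(24))) = 1/(475104 + 332088 + 784*(19*(2*sqrt(6))) + 548*(19*(2*sqrt(6)))) = 1/(475104 + 332088 + 784*(38*sqrt(6)) + 548*(38*sqrt(6))) = 1/(475104 + 332088 + 29792*sqrt(6) + 20824*sqrt(6)) = 1/(807192 + 50616*sqrt(6))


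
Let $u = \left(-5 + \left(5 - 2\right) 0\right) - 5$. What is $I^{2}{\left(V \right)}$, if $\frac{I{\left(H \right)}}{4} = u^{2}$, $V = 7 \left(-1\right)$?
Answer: $160000$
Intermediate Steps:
$V = -7$
$u = -10$ ($u = \left(-5 + 3 \cdot 0\right) - 5 = \left(-5 + 0\right) - 5 = -5 - 5 = -10$)
$I{\left(H \right)} = 400$ ($I{\left(H \right)} = 4 \left(-10\right)^{2} = 4 \cdot 100 = 400$)
$I^{2}{\left(V \right)} = 400^{2} = 160000$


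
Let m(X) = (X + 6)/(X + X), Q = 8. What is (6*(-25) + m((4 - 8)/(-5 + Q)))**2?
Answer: 368449/16 ≈ 23028.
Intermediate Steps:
m(X) = (6 + X)/(2*X) (m(X) = (6 + X)/((2*X)) = (6 + X)*(1/(2*X)) = (6 + X)/(2*X))
(6*(-25) + m((4 - 8)/(-5 + Q)))**2 = (6*(-25) + (6 + (4 - 8)/(-5 + 8))/(2*(((4 - 8)/(-5 + 8)))))**2 = (-150 + (6 - 4/3)/(2*((-4/3))))**2 = (-150 + (6 - 4*1/3)/(2*((-4*1/3))))**2 = (-150 + (6 - 4/3)/(2*(-4/3)))**2 = (-150 + (1/2)*(-3/4)*(14/3))**2 = (-150 - 7/4)**2 = (-607/4)**2 = 368449/16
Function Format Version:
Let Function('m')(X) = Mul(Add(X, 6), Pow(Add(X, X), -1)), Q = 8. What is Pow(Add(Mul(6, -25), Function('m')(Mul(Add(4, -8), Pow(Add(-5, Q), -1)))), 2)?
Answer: Rational(368449, 16) ≈ 23028.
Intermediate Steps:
Function('m')(X) = Mul(Rational(1, 2), Pow(X, -1), Add(6, X)) (Function('m')(X) = Mul(Add(6, X), Pow(Mul(2, X), -1)) = Mul(Add(6, X), Mul(Rational(1, 2), Pow(X, -1))) = Mul(Rational(1, 2), Pow(X, -1), Add(6, X)))
Pow(Add(Mul(6, -25), Function('m')(Mul(Add(4, -8), Pow(Add(-5, Q), -1)))), 2) = Pow(Add(Mul(6, -25), Mul(Rational(1, 2), Pow(Mul(Add(4, -8), Pow(Add(-5, 8), -1)), -1), Add(6, Mul(Add(4, -8), Pow(Add(-5, 8), -1))))), 2) = Pow(Add(-150, Mul(Rational(1, 2), Pow(Mul(-4, Pow(3, -1)), -1), Add(6, Mul(-4, Pow(3, -1))))), 2) = Pow(Add(-150, Mul(Rational(1, 2), Pow(Mul(-4, Rational(1, 3)), -1), Add(6, Mul(-4, Rational(1, 3))))), 2) = Pow(Add(-150, Mul(Rational(1, 2), Pow(Rational(-4, 3), -1), Add(6, Rational(-4, 3)))), 2) = Pow(Add(-150, Mul(Rational(1, 2), Rational(-3, 4), Rational(14, 3))), 2) = Pow(Add(-150, Rational(-7, 4)), 2) = Pow(Rational(-607, 4), 2) = Rational(368449, 16)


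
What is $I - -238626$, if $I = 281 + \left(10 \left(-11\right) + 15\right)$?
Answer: $238812$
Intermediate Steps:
$I = 186$ ($I = 281 + \left(-110 + 15\right) = 281 - 95 = 186$)
$I - -238626 = 186 - -238626 = 186 + 238626 = 238812$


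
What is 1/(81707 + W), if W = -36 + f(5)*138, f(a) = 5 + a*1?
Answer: 1/83051 ≈ 1.2041e-5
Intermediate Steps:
f(a) = 5 + a
W = 1344 (W = -36 + (5 + 5)*138 = -36 + 10*138 = -36 + 1380 = 1344)
1/(81707 + W) = 1/(81707 + 1344) = 1/83051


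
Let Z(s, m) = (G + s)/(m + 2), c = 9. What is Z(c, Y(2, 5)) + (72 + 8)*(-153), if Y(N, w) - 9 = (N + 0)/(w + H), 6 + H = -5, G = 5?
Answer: -195819/16 ≈ -12239.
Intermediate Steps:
H = -11 (H = -6 - 5 = -11)
Y(N, w) = 9 + N/(-11 + w) (Y(N, w) = 9 + (N + 0)/(w - 11) = 9 + N/(-11 + w))
Z(s, m) = (5 + s)/(2 + m) (Z(s, m) = (5 + s)/(m + 2) = (5 + s)/(2 + m))
Z(c, Y(2, 5)) + (72 + 8)*(-153) = (5 + 9)/(2 + (-99 + 2 + 9*5)/(-11 + 5)) + (72 + 8)*(-153) = 14/(2 + (-99 + 2 + 45)/(-6)) + 80*(-153) = 14/(2 - 1/6*(-52)) - 12240 = 14/(2 + 26/3) - 12240 = 14/(32/3) - 12240 = (3/32)*14 - 12240 = 21/16 - 12240 = -195819/16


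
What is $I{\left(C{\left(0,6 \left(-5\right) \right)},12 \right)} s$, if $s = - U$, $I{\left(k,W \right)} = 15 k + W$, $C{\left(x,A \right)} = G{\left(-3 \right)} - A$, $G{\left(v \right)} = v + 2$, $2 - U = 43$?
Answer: $18327$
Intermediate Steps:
$U = -41$ ($U = 2 - 43 = -41$)
$G{\left(v \right)} = 2 + v$
$C{\left(x,A \right)} = -1 - A$ ($C{\left(x,A \right)} = \left(2 - 3\right) - A = -1 - A$)
$I{\left(k,W \right)} = W + 15 k$
$s = 41$ ($s = \left(-1\right) \left(-41\right) = 41$)
$I{\left(C{\left(0,6 \left(-5\right) \right)},12 \right)} s = \left(12 + 15 \left(-1 - 6 \left(-5\right)\right)\right) 41 = \left(12 + 15 \left(-1 - -30\right)\right) 41 = \left(12 + 15 \left(-1 + 30\right)\right) 41 = \left(12 + 15 \cdot 29\right) 41 = \left(12 + 435\right) 41 = 447 \cdot 41 = 18327$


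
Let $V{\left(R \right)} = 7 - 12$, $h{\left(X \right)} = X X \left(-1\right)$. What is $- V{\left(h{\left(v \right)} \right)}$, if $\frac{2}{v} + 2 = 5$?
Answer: $5$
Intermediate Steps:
$v = \frac{2}{3}$ ($v = \frac{2}{-2 + 5} = \frac{2}{3} \approx 0.66667$)
$h{\left(X \right)} = - X^{2}$ ($h{\left(X \right)} = X^{2} \left(-1\right) = - X^{2}$)
$V{\left(R \right)} = -5$ ($V{\left(R \right)} = 7 - 12 = -5$)
$- V{\left(h{\left(v \right)} \right)} = \left(-1\right) \left(-5\right) = 5$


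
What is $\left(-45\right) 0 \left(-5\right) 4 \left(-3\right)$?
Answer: $0$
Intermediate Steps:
$\left(-45\right) 0 \left(-5\right) 4 \left(-3\right) = 0 \left(\left(-20\right) \left(-3\right)\right) = 0 \cdot 60 = 0$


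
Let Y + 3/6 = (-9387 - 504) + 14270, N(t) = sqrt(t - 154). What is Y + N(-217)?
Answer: 8757/2 + I*sqrt(371) ≈ 4378.5 + 19.261*I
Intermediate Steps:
N(t) = sqrt(-154 + t)
Y = 8757/2 (Y = -1/2 + ((-9387 - 504) + 14270) = -1/2 + (-9891 + 14270) = -1/2 + 4379 = 8757/2 ≈ 4378.5)
Y + N(-217) = 8757/2 + sqrt(-154 - 217) = 8757/2 + sqrt(-371) = 8757/2 + I*sqrt(371)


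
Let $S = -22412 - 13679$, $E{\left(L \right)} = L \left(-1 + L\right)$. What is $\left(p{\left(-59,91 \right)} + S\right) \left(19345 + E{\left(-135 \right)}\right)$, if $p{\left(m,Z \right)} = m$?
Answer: $-1363035750$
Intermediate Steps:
$S = -36091$ ($S = -22412 - 13679 = -36091$)
$\left(p{\left(-59,91 \right)} + S\right) \left(19345 + E{\left(-135 \right)}\right) = \left(-59 - 36091\right) \left(19345 - 135 \left(-1 - 135\right)\right) = - 36150 \left(19345 - -18360\right) = - 36150 \left(19345 + 18360\right) = \left(-36150\right) 37705 = -1363035750$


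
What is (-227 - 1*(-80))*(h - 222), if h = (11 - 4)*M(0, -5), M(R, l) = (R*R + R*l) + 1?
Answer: 31605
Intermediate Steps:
M(R, l) = 1 + R² + R*l (M(R, l) = (R² + R*l) + 1 = 1 + R² + R*l)
h = 7 (h = (11 - 4)*(1 + 0² + 0*(-5)) = 7*(1 + 0 + 0) = 7*1 = 7)
(-227 - 1*(-80))*(h - 222) = (-227 - 1*(-80))*(7 - 222) = (-227 + 80)*(-215) = -147*(-215) = 31605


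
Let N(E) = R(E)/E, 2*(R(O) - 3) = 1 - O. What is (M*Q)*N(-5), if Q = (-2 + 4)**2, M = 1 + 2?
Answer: -72/5 ≈ -14.400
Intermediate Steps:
R(O) = 7/2 - O/2 (R(O) = 3 + (1 - O)/2 = 3 + (1/2 - O/2) = 7/2 - O/2)
M = 3
Q = 4 (Q = 2**2 = 4)
N(E) = (7/2 - E/2)/E
(M*Q)*N(-5) = (3*4)*((1/2)*(7 - 1*(-5))/(-5)) = 12*((1/2)*(-1/5)*(7 + 5)) = 12*((1/2)*(-1/5)*12) = 12*(-6/5) = -72/5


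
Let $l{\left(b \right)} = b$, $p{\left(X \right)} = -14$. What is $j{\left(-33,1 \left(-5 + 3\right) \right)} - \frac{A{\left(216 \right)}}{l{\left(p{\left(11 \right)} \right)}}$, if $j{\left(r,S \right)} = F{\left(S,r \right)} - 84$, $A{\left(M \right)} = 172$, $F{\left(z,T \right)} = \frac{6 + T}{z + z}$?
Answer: $- \frac{1819}{28} \approx -64.964$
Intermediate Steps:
$F{\left(z,T \right)} = \frac{6 + T}{2 z}$
$j{\left(r,S \right)} = -84 + \frac{6 + r}{2 S}$ ($j{\left(r,S \right)} = \frac{6 + r}{2 S} - 84 = -84 + \frac{6 + r}{2 S}$)
$j{\left(-33,1 \left(-5 + 3\right) \right)} - \frac{A{\left(216 \right)}}{l{\left(p{\left(11 \right)} \right)}} = \frac{6 - 33 - 168 \cdot 1 \left(-5 + 3\right)}{2 \cdot 1 \left(-5 + 3\right)} - \frac{172}{-14} = \frac{6 - 33 - 168 \cdot 1 \left(-2\right)}{2 \cdot 1 \left(-2\right)} - 172 \left(- \frac{1}{14}\right) = \frac{6 - 33 - -336}{2 \left(-2\right)} - - \frac{86}{7} = \frac{1}{2} \left(- \frac{1}{2}\right) \left(6 - 33 + 336\right) + \frac{86}{7} = \frac{1}{2} \left(- \frac{1}{2}\right) 309 + \frac{86}{7} = - \frac{309}{4} + \frac{86}{7} = - \frac{1819}{28}$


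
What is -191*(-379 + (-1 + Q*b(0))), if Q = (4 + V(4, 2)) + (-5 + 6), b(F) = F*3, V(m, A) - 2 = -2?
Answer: 72580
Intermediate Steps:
V(m, A) = 0 (V(m, A) = 2 - 2 = 0)
b(F) = 3*F
Q = 5 (Q = (4 + 0) + (-5 + 6) = 4 + 1 = 5)
-191*(-379 + (-1 + Q*b(0))) = -191*(-379 + (-1 + 5*(3*0))) = -191*(-379 + (-1 + 5*0)) = -191*(-379 + (-1 + 0)) = -191*(-379 - 1) = -191*(-380) = 72580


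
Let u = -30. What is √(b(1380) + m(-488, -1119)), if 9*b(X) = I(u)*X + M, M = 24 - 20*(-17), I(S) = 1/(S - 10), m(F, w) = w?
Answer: I*√38966/6 ≈ 32.9*I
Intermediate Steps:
I(S) = 1/(-10 + S)
M = 364 (M = 24 + 340 = 364)
b(X) = 364/9 - X/360 (b(X) = (X/(-10 - 30) + 364)/9 = (X/(-40) + 364)/9 = (-X/40 + 364)/9 = (364 - X/40)/9 = 364/9 - X/360)
√(b(1380) + m(-488, -1119)) = √((364/9 - 1/360*1380) - 1119) = √((364/9 - 23/6) - 1119) = √(659/18 - 1119) = √(-19483/18) = I*√38966/6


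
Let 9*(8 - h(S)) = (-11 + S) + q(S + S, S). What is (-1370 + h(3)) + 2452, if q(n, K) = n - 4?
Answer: 3272/3 ≈ 1090.7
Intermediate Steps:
q(n, K) = -4 + n
h(S) = 29/3 - S/3 (h(S) = 8 - ((-11 + S) + (-4 + (S + S)))/9 = 8 - ((-11 + S) + (-4 + 2*S))/9 = 8 - (-15 + 3*S)/9 = 8 + (5/3 - S/3) = 29/3 - S/3)
(-1370 + h(3)) + 2452 = (-1370 + (29/3 - 1/3*3)) + 2452 = (-1370 + (29/3 - 1)) + 2452 = (-1370 + 26/3) + 2452 = -4084/3 + 2452 = 3272/3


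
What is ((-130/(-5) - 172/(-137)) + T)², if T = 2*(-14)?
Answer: 10404/18769 ≈ 0.55432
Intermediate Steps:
T = -28
((-130/(-5) - 172/(-137)) + T)² = ((-130/(-5) - 172/(-137)) - 28)² = ((-130*(-⅕) - 172*(-1/137)) - 28)² = ((26 + 172/137) - 28)² = (3734/137 - 28)² = (-102/137)² = 10404/18769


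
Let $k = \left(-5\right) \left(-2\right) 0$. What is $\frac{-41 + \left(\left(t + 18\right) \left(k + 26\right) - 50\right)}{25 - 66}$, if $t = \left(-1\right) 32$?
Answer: $\frac{455}{41} \approx 11.098$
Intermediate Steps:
$t = -32$
$k = 0$ ($k = 10 \cdot 0 = 0$)
$\frac{-41 + \left(\left(t + 18\right) \left(k + 26\right) - 50\right)}{25 - 66} = \frac{-41 + \left(\left(-32 + 18\right) \left(0 + 26\right) - 50\right)}{25 - 66} = \frac{-41 - 414}{-41} = \left(-41 - 414\right) \left(- \frac{1}{41}\right) = \left(-455\right) \left(- \frac{1}{41}\right) = \frac{455}{41}$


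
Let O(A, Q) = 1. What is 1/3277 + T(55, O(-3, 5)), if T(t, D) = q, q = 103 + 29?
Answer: 432565/3277 ≈ 132.00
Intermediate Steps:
q = 132
T(t, D) = 132
1/3277 + T(55, O(-3, 5)) = 1/3277 + 132 = 432565/3277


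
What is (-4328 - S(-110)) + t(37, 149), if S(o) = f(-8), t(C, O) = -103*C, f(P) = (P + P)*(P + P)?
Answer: -8395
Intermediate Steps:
f(P) = 4*P² (f(P) = (2*P)*(2*P) = 4*P²)
S(o) = 256 (S(o) = 4*(-8)² = 4*64 = 256)
(-4328 - S(-110)) + t(37, 149) = (-4328 - 1*256) - 103*37 = (-4328 - 256) - 3811 = -4584 - 3811 = -8395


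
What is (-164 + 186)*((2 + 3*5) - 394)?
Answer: -8294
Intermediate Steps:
(-164 + 186)*((2 + 3*5) - 394) = 22*((2 + 15) - 394) = 22*(17 - 394) = 22*(-377) = -8294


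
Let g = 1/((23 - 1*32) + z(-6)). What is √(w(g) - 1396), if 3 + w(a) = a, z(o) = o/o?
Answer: I*√22386/4 ≈ 37.405*I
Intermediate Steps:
z(o) = 1
g = -⅛ (g = 1/((23 - 1*32) + 1) = 1/((23 - 32) + 1) = 1/(-9 + 1) = 1/(-8) = -⅛ ≈ -0.12500)
w(a) = -3 + a
√(w(g) - 1396) = √((-3 - ⅛) - 1396) = √(-25/8 - 1396) = √(-11193/8) = I*√22386/4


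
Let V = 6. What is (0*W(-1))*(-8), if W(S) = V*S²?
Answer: 0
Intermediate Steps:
W(S) = 6*S²
(0*W(-1))*(-8) = (0*(6*(-1)²))*(-8) = (0*(6*1))*(-8) = (0*6)*(-8) = 0*(-8) = 0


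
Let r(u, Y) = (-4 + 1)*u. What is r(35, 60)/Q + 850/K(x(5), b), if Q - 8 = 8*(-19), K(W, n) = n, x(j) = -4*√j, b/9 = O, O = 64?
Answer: 635/288 ≈ 2.2049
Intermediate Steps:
r(u, Y) = -3*u
b = 576 (b = 9*64 = 576)
Q = -144 (Q = 8 + 8*(-19) = 8 - 152 = -144)
r(35, 60)/Q + 850/K(x(5), b) = -3*35/(-144) + 850/576 = -105*(-1/144) + 850*(1/576) = 35/48 + 425/288 = 635/288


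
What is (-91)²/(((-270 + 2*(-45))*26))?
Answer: -637/720 ≈ -0.88472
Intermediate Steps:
(-91)²/(((-270 + 2*(-45))*26)) = 8281/(((-270 - 90)*26)) = 8281/((-360*26)) = 8281/(-9360) = 8281*(-1/9360) = -637/720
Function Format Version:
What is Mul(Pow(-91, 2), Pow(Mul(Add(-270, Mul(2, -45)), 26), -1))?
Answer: Rational(-637, 720) ≈ -0.88472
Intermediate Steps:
Mul(Pow(-91, 2), Pow(Mul(Add(-270, Mul(2, -45)), 26), -1)) = Mul(8281, Pow(Mul(Add(-270, -90), 26), -1)) = Mul(8281, Pow(Mul(-360, 26), -1)) = Mul(8281, Pow(-9360, -1)) = Mul(8281, Rational(-1, 9360)) = Rational(-637, 720)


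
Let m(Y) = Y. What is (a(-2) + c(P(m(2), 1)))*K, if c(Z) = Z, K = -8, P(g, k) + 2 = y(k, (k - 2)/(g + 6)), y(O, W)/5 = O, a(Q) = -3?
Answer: 0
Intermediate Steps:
y(O, W) = 5*O
P(g, k) = -2 + 5*k
(a(-2) + c(P(m(2), 1)))*K = (-3 + (-2 + 5*1))*(-8) = (-3 + (-2 + 5))*(-8) = (-3 + 3)*(-8) = 0*(-8) = 0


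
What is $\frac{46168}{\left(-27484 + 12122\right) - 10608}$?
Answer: $- \frac{23084}{12985} \approx -1.7777$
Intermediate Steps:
$\frac{46168}{\left(-27484 + 12122\right) - 10608} = \frac{46168}{-15362 - 10608} = \frac{46168}{-25970} = 46168 \left(- \frac{1}{25970}\right) = - \frac{23084}{12985}$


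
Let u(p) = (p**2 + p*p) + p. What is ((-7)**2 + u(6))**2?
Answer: 16129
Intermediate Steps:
u(p) = p + 2*p**2 (u(p) = (p**2 + p**2) + p = 2*p**2 + p = p + 2*p**2)
((-7)**2 + u(6))**2 = ((-7)**2 + 6*(1 + 2*6))**2 = (49 + 6*(1 + 12))**2 = (49 + 6*13)**2 = (49 + 78)**2 = 127**2 = 16129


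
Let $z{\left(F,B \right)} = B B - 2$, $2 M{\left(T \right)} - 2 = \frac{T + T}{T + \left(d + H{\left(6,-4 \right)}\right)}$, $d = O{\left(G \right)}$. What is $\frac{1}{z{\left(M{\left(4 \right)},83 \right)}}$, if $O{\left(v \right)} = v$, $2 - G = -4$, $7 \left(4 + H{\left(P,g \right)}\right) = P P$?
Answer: $\frac{1}{6887} \approx 0.0001452$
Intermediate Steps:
$H{\left(P,g \right)} = -4 + \frac{P^{2}}{7}$ ($H{\left(P,g \right)} = -4 + \frac{P P}{7} = -4 + \frac{P^{2}}{7}$)
$G = 6$ ($G = 2 - -4 = 2 + 4 = 6$)
$d = 6$
$M{\left(T \right)} = 1 + \frac{T}{\frac{50}{7} + T}$ ($M{\left(T \right)} = 1 + \frac{\left(T + T\right) \frac{1}{T + \left(6 - \left(4 - \frac{6^{2}}{7}\right)\right)}}{2} = 1 + \frac{2 T \frac{1}{T + \left(6 + \left(-4 + \frac{1}{7} \cdot 36\right)\right)}}{2} = 1 + \frac{2 T \frac{1}{T + \left(6 + \left(-4 + \frac{36}{7}\right)\right)}}{2} = 1 + \frac{2 T \frac{1}{T + \left(6 + \frac{8}{7}\right)}}{2} = 1 + \frac{2 T \frac{1}{T + \frac{50}{7}}}{2} = 1 + \frac{2 T \frac{1}{\frac{50}{7} + T}}{2} = 1 + \frac{T}{\frac{50}{7} + T}$)
$z{\left(F,B \right)} = -2 + B^{2}$ ($z{\left(F,B \right)} = B^{2} - 2 = -2 + B^{2}$)
$\frac{1}{z{\left(M{\left(4 \right)},83 \right)}} = \frac{1}{-2 + 83^{2}} = \frac{1}{-2 + 6889} = \frac{1}{6887}$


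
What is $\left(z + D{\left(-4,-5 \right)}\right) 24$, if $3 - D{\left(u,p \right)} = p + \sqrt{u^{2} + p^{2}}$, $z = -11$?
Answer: $-72 - 24 \sqrt{41} \approx -225.68$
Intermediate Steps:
$D{\left(u,p \right)} = 3 - p - \sqrt{p^{2} + u^{2}}$ ($D{\left(u,p \right)} = 3 - \left(p + \sqrt{u^{2} + p^{2}}\right) = 3 - \left(p + \sqrt{p^{2} + u^{2}}\right) = 3 - p - \sqrt{p^{2} + u^{2}}$)
$\left(z + D{\left(-4,-5 \right)}\right) 24 = \left(-11 - \left(-8 + \sqrt{\left(-5\right)^{2} + \left(-4\right)^{2}}\right)\right) 24 = \left(-11 + \left(3 + 5 - \sqrt{25 + 16}\right)\right) 24 = \left(-11 + \left(3 + 5 - \sqrt{41}\right)\right) 24 = \left(-11 + \left(8 - \sqrt{41}\right)\right) 24 = \left(-3 - \sqrt{41}\right) 24 = -72 - 24 \sqrt{41}$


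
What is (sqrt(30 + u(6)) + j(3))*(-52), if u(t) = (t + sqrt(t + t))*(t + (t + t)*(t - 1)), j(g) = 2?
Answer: -104 - 52*sqrt(426 + 132*sqrt(3)) ≈ -1434.5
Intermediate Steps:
u(t) = (t + sqrt(2)*sqrt(t))*(t + 2*t*(-1 + t)) (u(t) = (t + sqrt(2*t))*(t + (2*t)*(-1 + t)) = (t + sqrt(2)*sqrt(t))*(t + 2*t*(-1 + t)))
(sqrt(30 + u(6)) + j(3))*(-52) = (sqrt(30 + (-1*6**2 + 2*6**3 - sqrt(2)*6**(3/2) + 2*sqrt(2)*6**(5/2))) + 2)*(-52) = (sqrt(30 + (-1*36 + 2*216 - sqrt(2)*6*sqrt(6) + 2*sqrt(2)*(36*sqrt(6)))) + 2)*(-52) = (sqrt(30 + (-36 + 432 - 12*sqrt(3) + 144*sqrt(3))) + 2)*(-52) = (sqrt(30 + (396 + 132*sqrt(3))) + 2)*(-52) = (sqrt(426 + 132*sqrt(3)) + 2)*(-52) = (2 + sqrt(426 + 132*sqrt(3)))*(-52) = -104 - 52*sqrt(426 + 132*sqrt(3))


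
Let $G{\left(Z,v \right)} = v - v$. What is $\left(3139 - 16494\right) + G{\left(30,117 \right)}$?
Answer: $-13355$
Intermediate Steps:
$G{\left(Z,v \right)} = 0$
$\left(3139 - 16494\right) + G{\left(30,117 \right)} = \left(3139 - 16494\right) + 0 = -13355 + 0 = -13355$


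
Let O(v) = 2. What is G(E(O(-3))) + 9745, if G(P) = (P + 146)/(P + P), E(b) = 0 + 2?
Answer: 9782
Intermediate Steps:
E(b) = 2
G(P) = (146 + P)/(2*P) (G(P) = (146 + P)/((2*P)) = (146 + P)*(1/(2*P)) = (146 + P)/(2*P))
G(E(O(-3))) + 9745 = (½)*(146 + 2)/2 + 9745 = (½)*(½)*148 + 9745 = 37 + 9745 = 9782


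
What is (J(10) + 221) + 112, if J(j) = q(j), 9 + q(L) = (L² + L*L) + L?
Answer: 534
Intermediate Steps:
q(L) = -9 + L + 2*L² (q(L) = -9 + ((L² + L*L) + L) = -9 + ((L² + L²) + L) = -9 + (2*L² + L) = -9 + (L + 2*L²) = -9 + L + 2*L²)
J(j) = -9 + j + 2*j²
(J(10) + 221) + 112 = ((-9 + 10 + 2*10²) + 221) + 112 = ((-9 + 10 + 2*100) + 221) + 112 = ((-9 + 10 + 200) + 221) + 112 = (201 + 221) + 112 = 422 + 112 = 534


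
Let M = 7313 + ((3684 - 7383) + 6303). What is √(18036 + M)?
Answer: √27953 ≈ 167.19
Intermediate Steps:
M = 9917 (M = 7313 + (-3699 + 6303) = 7313 + 2604 = 9917)
√(18036 + M) = √(18036 + 9917) = √27953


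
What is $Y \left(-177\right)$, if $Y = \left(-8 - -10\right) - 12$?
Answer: $1770$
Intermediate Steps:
$Y = -10$ ($Y = \left(-8 + 10\right) - 12 = 2 - 12 = -10$)
$Y \left(-177\right) = \left(-10\right) \left(-177\right) = 1770$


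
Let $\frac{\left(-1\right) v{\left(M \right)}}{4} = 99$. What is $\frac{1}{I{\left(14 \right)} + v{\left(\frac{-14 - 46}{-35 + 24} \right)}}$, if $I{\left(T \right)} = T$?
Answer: $- \frac{1}{382} \approx -0.0026178$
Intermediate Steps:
$v{\left(M \right)} = -396$ ($v{\left(M \right)} = \left(-4\right) 99 = -396$)
$\frac{1}{I{\left(14 \right)} + v{\left(\frac{-14 - 46}{-35 + 24} \right)}} = \frac{1}{14 - 396} = \frac{1}{-382} = - \frac{1}{382}$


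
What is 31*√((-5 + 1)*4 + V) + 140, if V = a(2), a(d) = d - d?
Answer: 140 + 124*I ≈ 140.0 + 124.0*I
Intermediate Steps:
a(d) = 0
V = 0
31*√((-5 + 1)*4 + V) + 140 = 31*√((-5 + 1)*4 + 0) + 140 = 31*√(-4*4 + 0) + 140 = 31*√(-16 + 0) + 140 = 31*√(-16) + 140 = 31*(4*I) + 140 = 124*I + 140 = 140 + 124*I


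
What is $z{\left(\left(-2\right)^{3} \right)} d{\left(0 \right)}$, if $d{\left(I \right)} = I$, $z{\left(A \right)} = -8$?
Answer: $0$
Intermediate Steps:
$z{\left(\left(-2\right)^{3} \right)} d{\left(0 \right)} = \left(-8\right) 0 = 0$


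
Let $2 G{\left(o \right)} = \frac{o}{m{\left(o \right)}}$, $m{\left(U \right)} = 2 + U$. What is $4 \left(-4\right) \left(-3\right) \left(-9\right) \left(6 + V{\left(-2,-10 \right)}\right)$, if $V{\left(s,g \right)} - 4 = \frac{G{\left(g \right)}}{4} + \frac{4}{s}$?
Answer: $- \frac{7047}{2} \approx -3523.5$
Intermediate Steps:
$G{\left(o \right)} = \frac{o}{2 \left(2 + o\right)}$ ($G{\left(o \right)} = \frac{o \frac{1}{2 + o}}{2} = \frac{o}{2 \left(2 + o\right)}$)
$V{\left(s,g \right)} = 4 + \frac{4}{s} + \frac{g}{8 \left(2 + g\right)}$ ($V{\left(s,g \right)} = 4 + \left(\frac{\frac{1}{2} g \frac{1}{2 + g}}{4} + \frac{4}{s}\right) = 4 + \left(\frac{g}{2 \left(2 + g\right)} \frac{1}{4} + \frac{4}{s}\right) = 4 + \left(\frac{g}{8 \left(2 + g\right)} + \frac{4}{s}\right) = 4 + \left(\frac{4}{s} + \frac{g}{8 \left(2 + g\right)}\right) = 4 + \frac{4}{s} + \frac{g}{8 \left(2 + g\right)}$)
$4 \left(-4\right) \left(-3\right) \left(-9\right) \left(6 + V{\left(-2,-10 \right)}\right) = 4 \left(-4\right) \left(-3\right) \left(-9\right) \left(6 + \left(4 + \frac{4}{-2} + \frac{1}{8} \left(-10\right) \frac{1}{2 - 10}\right)\right) = \left(-16\right) \left(-3\right) \left(-9\right) \left(6 + \left(4 + 4 \left(- \frac{1}{2}\right) + \frac{1}{8} \left(-10\right) \frac{1}{-8}\right)\right) = 48 \left(-9\right) \left(6 + \left(4 - 2 + \frac{1}{8} \left(-10\right) \left(- \frac{1}{8}\right)\right)\right) = - 432 \left(6 + \left(4 - 2 + \frac{5}{32}\right)\right) = - 432 \left(6 + \frac{69}{32}\right) = \left(-432\right) \frac{261}{32} = - \frac{7047}{2}$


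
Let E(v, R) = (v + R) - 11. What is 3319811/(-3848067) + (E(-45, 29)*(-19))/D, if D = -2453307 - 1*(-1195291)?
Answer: -4178349413347/4840929855072 ≈ -0.86313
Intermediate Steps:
D = -1258016 (D = -2453307 + 1195291 = -1258016)
E(v, R) = -11 + R + v (E(v, R) = (R + v) - 11 = -11 + R + v)
3319811/(-3848067) + (E(-45, 29)*(-19))/D = 3319811/(-3848067) + ((-11 + 29 - 45)*(-19))/(-1258016) = 3319811*(-1/3848067) - 27*(-19)*(-1/1258016) = -3319811/3848067 + 513*(-1/1258016) = -3319811/3848067 - 513/1258016 = -4178349413347/4840929855072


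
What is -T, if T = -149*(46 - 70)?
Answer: -3576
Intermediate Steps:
T = 3576 (T = -149*(-24) = 3576)
-T = -1*3576 = -3576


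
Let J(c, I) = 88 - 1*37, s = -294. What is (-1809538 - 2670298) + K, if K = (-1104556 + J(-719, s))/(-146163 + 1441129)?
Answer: -5801236410081/1294966 ≈ -4.4798e+6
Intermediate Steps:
J(c, I) = 51 (J(c, I) = 88 - 37 = 51)
K = -1104505/1294966 (K = (-1104556 + 51)/(-146163 + 1441129) = -1104505/1294966 ≈ -0.85292)
(-1809538 - 2670298) + K = (-1809538 - 2670298) - 1104505/1294966 = -4479836 - 1104505/1294966 = -5801236410081/1294966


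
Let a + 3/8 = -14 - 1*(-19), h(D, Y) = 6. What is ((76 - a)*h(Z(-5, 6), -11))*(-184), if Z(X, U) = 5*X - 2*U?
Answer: -78798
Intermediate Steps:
Z(X, U) = -2*U + 5*X
a = 37/8 (a = -3/8 + (-14 - 1*(-19)) = -3/8 + (-14 + 19) = -3/8 + 5 = 37/8 ≈ 4.6250)
((76 - a)*h(Z(-5, 6), -11))*(-184) = ((76 - 1*37/8)*6)*(-184) = ((76 - 37/8)*6)*(-184) = ((571/8)*6)*(-184) = (1713/4)*(-184) = -78798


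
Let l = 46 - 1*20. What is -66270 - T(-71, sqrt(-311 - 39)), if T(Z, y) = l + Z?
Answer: -66225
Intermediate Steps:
l = 26 (l = 46 - 20 = 26)
T(Z, y) = 26 + Z
-66270 - T(-71, sqrt(-311 - 39)) = -66270 - (26 - 71) = -66270 - 1*(-45) = -66270 + 45 = -66225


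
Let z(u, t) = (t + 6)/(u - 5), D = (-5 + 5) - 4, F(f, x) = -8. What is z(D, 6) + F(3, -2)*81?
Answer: -1948/3 ≈ -649.33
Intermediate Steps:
D = -4 (D = 0 - 4 = -4)
z(u, t) = (6 + t)/(-5 + u)
z(D, 6) + F(3, -2)*81 = (6 + 6)/(-5 - 4) - 8*81 = 12/(-9) - 648 = -⅑*12 - 648 = -4/3 - 648 = -1948/3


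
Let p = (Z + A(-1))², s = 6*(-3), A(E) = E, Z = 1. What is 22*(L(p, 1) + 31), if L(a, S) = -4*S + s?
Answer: 198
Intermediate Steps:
s = -18
p = 0 (p = (1 - 1)² = 0² = 0)
L(a, S) = -18 - 4*S (L(a, S) = -4*S - 18 = -18 - 4*S)
22*(L(p, 1) + 31) = 22*((-18 - 4*1) + 31) = 22*((-18 - 4) + 31) = 22*(-22 + 31) = 22*9 = 198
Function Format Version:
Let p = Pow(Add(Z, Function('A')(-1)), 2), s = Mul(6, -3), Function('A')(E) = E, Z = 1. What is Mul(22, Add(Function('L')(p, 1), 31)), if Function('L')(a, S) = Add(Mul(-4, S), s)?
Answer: 198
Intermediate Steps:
s = -18
p = 0 (p = Pow(Add(1, -1), 2) = Pow(0, 2) = 0)
Function('L')(a, S) = Add(-18, Mul(-4, S)) (Function('L')(a, S) = Add(Mul(-4, S), -18) = Add(-18, Mul(-4, S)))
Mul(22, Add(Function('L')(p, 1), 31)) = Mul(22, Add(Add(-18, Mul(-4, 1)), 31)) = Mul(22, Add(Add(-18, -4), 31)) = Mul(22, Add(-22, 31)) = Mul(22, 9) = 198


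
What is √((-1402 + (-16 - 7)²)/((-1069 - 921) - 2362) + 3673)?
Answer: √271758073/272 ≈ 60.607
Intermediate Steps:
√((-1402 + (-16 - 7)²)/((-1069 - 921) - 2362) + 3673) = √((-1402 + (-23)²)/(-1990 - 2362) + 3673) = √((-1402 + 529)/(-4352) + 3673) = √(-873*(-1/4352) + 3673) = √(873/4352 + 3673) = √(15985769/4352) = √271758073/272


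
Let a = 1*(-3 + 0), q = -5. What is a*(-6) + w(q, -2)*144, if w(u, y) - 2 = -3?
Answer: -126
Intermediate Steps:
a = -3 (a = 1*(-3) = -3)
w(u, y) = -1 (w(u, y) = 2 - 3 = -1)
a*(-6) + w(q, -2)*144 = -3*(-6) - 1*144 = 18 - 144 = -126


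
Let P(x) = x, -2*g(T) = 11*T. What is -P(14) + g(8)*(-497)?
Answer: 21854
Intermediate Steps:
g(T) = -11*T/2
-P(14) + g(8)*(-497) = -1*14 - 11/2*8*(-497) = -14 - 44*(-497) = -14 + 21868 = 21854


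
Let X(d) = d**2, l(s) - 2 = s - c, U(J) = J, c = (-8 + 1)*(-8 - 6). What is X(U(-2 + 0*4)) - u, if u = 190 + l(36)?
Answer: -126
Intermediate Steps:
c = 98 (c = -7*(-14) = 98)
l(s) = -96 + s (l(s) = 2 + (s - 1*98) = 2 + (s - 98) = 2 + (-98 + s) = -96 + s)
u = 130 (u = 190 + (-96 + 36) = 190 - 60 = 130)
X(U(-2 + 0*4)) - u = (-2 + 0*4)**2 - 1*130 = (-2 + 0)**2 - 130 = (-2)**2 - 130 = 4 - 130 = -126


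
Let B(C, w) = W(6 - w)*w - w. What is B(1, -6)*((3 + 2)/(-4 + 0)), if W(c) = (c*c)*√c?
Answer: -15/2 + 2160*√3 ≈ 3733.7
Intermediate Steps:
W(c) = c^(5/2) (W(c) = c²*√c = c^(5/2))
B(C, w) = -w + w*(6 - w)^(5/2) (B(C, w) = (6 - w)^(5/2)*w - w = w*(6 - w)^(5/2) - w = -w + w*(6 - w)^(5/2))
B(1, -6)*((3 + 2)/(-4 + 0)) = (-6*(-1 + (6 - 1*(-6))^(5/2)))*((3 + 2)/(-4 + 0)) = (-6*(-1 + (6 + 6)^(5/2)))*(5/(-4)) = (-6*(-1 + 12^(5/2)))*(5*(-¼)) = -6*(-1 + 288*√3)*(-5/4) = (6 - 1728*√3)*(-5/4) = -15/2 + 2160*√3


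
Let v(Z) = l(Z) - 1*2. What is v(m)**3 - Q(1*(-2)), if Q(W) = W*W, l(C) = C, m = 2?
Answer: -4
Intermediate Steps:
v(Z) = -2 + Z (v(Z) = Z - 1*2 = Z - 2 = -2 + Z)
Q(W) = W**2
v(m)**3 - Q(1*(-2)) = (-2 + 2)**3 - (1*(-2))**2 = 0**3 - 1*(-2)**2 = 0 - 1*4 = 0 - 4 = -4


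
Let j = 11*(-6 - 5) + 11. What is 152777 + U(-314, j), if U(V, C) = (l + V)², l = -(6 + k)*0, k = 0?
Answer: 251373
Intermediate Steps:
l = 0 (l = -(6 + 0)*0 = -1*6*0 = -6*0 = 0)
j = -110 (j = 11*(-11) + 11 = -121 + 11 = -110)
U(V, C) = V² (U(V, C) = (0 + V)² = V²)
152777 + U(-314, j) = 152777 + (-314)² = 152777 + 98596 = 251373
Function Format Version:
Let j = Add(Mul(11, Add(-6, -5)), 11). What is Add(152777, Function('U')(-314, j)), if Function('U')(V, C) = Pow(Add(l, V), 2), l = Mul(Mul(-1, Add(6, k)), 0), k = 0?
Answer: 251373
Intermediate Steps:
l = 0 (l = Mul(Mul(-1, Add(6, 0)), 0) = Mul(Mul(-1, 6), 0) = Mul(-6, 0) = 0)
j = -110 (j = Add(Mul(11, -11), 11) = Add(-121, 11) = -110)
Function('U')(V, C) = Pow(V, 2) (Function('U')(V, C) = Pow(Add(0, V), 2) = Pow(V, 2))
Add(152777, Function('U')(-314, j)) = Add(152777, Pow(-314, 2)) = Add(152777, 98596) = 251373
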